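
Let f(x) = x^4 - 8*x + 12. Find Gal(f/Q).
The polynomial is an irreducible quartic over Q and its discriminant is 331776 = 576^2, a perfect square, so the Galois group is contained in A_4. The resolvent cubic y^3 - 48*y - 64 is irreducible over Q. An irreducible resolvent with square discriminant gives A_4.

A_4 (also written A4)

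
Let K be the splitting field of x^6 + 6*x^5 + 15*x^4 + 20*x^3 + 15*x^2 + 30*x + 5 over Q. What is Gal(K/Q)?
The polynomial f is an irreducible sextic over Q, so G = Gal(f/Q) is one of the 16 transitive subgroups 6T1, ..., 6T16 of S_6. The discriminant of f is 746496000000 = 864000^2, a perfect square, so G is contained in A_6. The transitive groups of degree 6 contained in A_6 are: A_4 (6T4, order 12), S_4 (6T7, order 24), (C_3 x C_3) : C_4 (6T10, order 36), PSL(2,5) (6T12, order 60), A_6 (6T15, order 360). By Dedekind's theorem, for a prime p not dividing disc(f) the degrees of the irreducible factors of f mod p form the cycle type of an element of G. Factoring f modulo the 6 such primes p <= 23 (skipping 2, 3, 5, which divide the discriminant), each new pattern first appears at: mod 7: f = (x + 4)(x^5 + 2x^4 + 6x^2 + 5x + 3), pattern 5+1; mod 23: f = (x + 8)(x + 13)(x + 22)(x^3 + 9x^2 + 5x + 13), pattern 3+1+1+1. No other pattern occurs in this range, so the set of observed cycle types is {5+1, 3+1+1+1}. Among the candidates above, the only group containing elements of all these cycle types is A_6 (6T15) — each of A_4 (6T4), S_4 (6T7), (C_3 x C_3) : C_4 (6T10), PSL(2,5) (6T12) lacks at least one of them. Hence G = A_6 (6T15), of order 360.

6T15: A_6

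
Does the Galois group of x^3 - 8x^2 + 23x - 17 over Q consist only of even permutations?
No

The polynomial is irreducible of degree 3 over Q. Its discriminant is -1127, which is not a perfect square. A Galois group lies in the alternating group exactly when the discriminant is a square in Q, so the Galois group (S_3) is not contained in A_3.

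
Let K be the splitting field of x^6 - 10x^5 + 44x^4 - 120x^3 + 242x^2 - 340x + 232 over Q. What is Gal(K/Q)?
S_4 (also written S4-)

The polynomial f is an irreducible sextic over Q, so G = Gal(f/Q) is one of the 16 transitive subgroups 6T1, ..., 6T16 of S_6. The discriminant of f is -4014080000, which is not a perfect square, so G is not contained in A_6. The transitive groups of degree 6 not contained in A_6 are: C_6 (6T1, order 6), S_3 (6T2, order 6), D_6 (6T3, order 12), C_3 x S_3 (6T5, order 18), A_4 x C_2 (6T6, order 24), S_4 (6T8, order 24), S_3 x S_3 (6T9, order 36), S_4 x C_2 (6T11, order 48), (S_3 x S_3) : C_2 (6T13, order 72), PGL(2,5) (6T14, order 120), S_6 (6T16, order 720). By Dedekind's theorem, for a prime p not dividing disc(f) the degrees of the irreducible factors of f mod p form the cycle type of an element of G. Factoring f modulo the 22 such primes p <= 97 (skipping 2, 5, 7, which divide the discriminant), each new pattern first appears at: mod 3: f = (x^3 + 2x + 1)(x^3 + 2x^2 + 1), pattern 3+3; mod 13: f = (x + 5)(x + 10)(x^4 + x^3 + 5x^2 + 2x + 1), pattern 4+1+1; mod 37: f = (x^2 + 10x + 30)(x^2 + 26x + 6)(x^2 + 28x + 35), pattern 2+2+2; mod 43: f = (x + 1)(x + 25)(x^2 + 19x + 25)(x^2 + 31x + 40), pattern 2+2+1+1. No other pattern occurs in this range, so the set of observed cycle types is {3+3, 4+1+1, 2+2+2, 2+2+1+1}. The candidates containing elements of all these cycle types are S_4 (6T8) of order 24, S_4 x C_2 (6T11) of order 48, PGL(2,5) (6T14) of order 120, S_6 (6T16) of order 720; the others are excluded. The observed types are precisely the cycle types that occur in S_4 (6T8) (apart from the identity). Each of the other remaining candidates has further cycle types, and by the Chebotarev density theorem the matching factorization patterns would occur for a proportion of primes equal to their share of the group: S_4 x C_2 (6T11) additionally contains elements of type 6, 4+2, 2+1+1+1+1 (17 of its 48 elements, about 35% of primes); PGL(2,5) (6T14) additionally contains elements of type 6, 5+1 (44 of its 120 elements, about 37% of primes); S_6 (6T16) additionally contains elements of type 6, 5+1, 4+2, 3+2+1, 3+1+1+1, 2+1+1+1+1 (529 of its 720 elements, about 73% of primes). None of the 22 primes tested shows any such pattern (for each of these groups the chance of that is below 10^-4), which rules them out. Hence G = S_4 (6T8), of order 24.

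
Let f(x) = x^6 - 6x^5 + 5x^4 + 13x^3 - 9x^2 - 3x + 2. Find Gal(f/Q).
The polynomial f is an irreducible sextic over Q, so G = Gal(f/Q) is one of the 16 transitive subgroups 6T1, ..., 6T16 of S_6. The discriminant of f is 30991489 = 5567^2, a perfect square, so G is contained in A_6. The transitive groups of degree 6 contained in A_6 are: A_4 (6T4, order 12), S_4 (6T7, order 24), (C_3 x C_3) : C_4 (6T10, order 36), PSL(2,5) (6T12, order 60), A_6 (6T15, order 360). By Dedekind's theorem, for a prime p not dividing disc(f) the degrees of the irreducible factors of f mod p form the cycle type of an element of G. Factoring f modulo the 21 such primes p <= 79 (skipping 19, which divides the discriminant), each new pattern first appears at: mod 2: f = (x)(x^5 + x^3 + x^2 + x + 1), pattern 5+1; mod 7: f = (x^3 + 2x^2 + 4x + 5)(x^3 + 6x^2 + 3x + 6), pattern 3+3; mod 61: f = (x + 36)(x + 58)(x^2 + 9x + 38)(x^2 + 13x + 25), pattern 2+2+1+1. No other pattern occurs in this range, so the set of observed cycle types is {5+1, 3+3, 2+2+1+1}. The candidates containing elements of all these cycle types are PSL(2,5) (6T12) of order 60, A_6 (6T15) of order 360; the others are excluded. The observed types are precisely the cycle types that occur in PSL(2,5) (6T12) (apart from the identity). Each of the other remaining candidates has further cycle types, and by the Chebotarev density theorem the matching factorization patterns would occur for a proportion of primes equal to their share of the group: A_6 (6T15) additionally contains elements of type 4+2, 3+1+1+1 (130 of its 360 elements, about 36% of primes). None of the 21 primes tested shows any such pattern (for each of these groups the chance of that is below 10^-4), which rules them out. Hence G = PSL(2,5) (6T12), of order 60.

PSL(2,5), A_5 acting on 6 points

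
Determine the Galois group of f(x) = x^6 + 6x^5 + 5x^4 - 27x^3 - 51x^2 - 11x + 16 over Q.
The polynomial f is an irreducible sextic over Q, so G = Gal(f/Q) is one of the 16 transitive subgroups 6T1, ..., 6T16 of S_6. The discriminant of f is 30991489 = 5567^2, a perfect square, so G is contained in A_6. The transitive groups of degree 6 contained in A_6 are: A_4 (6T4, order 12), S_4 (6T7, order 24), (C_3 x C_3) : C_4 (6T10, order 36), PSL(2,5) (6T12, order 60), A_6 (6T15, order 360). By Dedekind's theorem, for a prime p not dividing disc(f) the degrees of the irreducible factors of f mod p form the cycle type of an element of G. Factoring f modulo the 21 such primes p <= 79 (skipping 19, which divides the discriminant), each new pattern first appears at: mod 2: f = (x)(x^5 + x^3 + x^2 + x + 1), pattern 5+1; mod 7: f = (x^3 + x^2 + 3x + 1)(x^3 + 5x^2 + 4x + 2), pattern 3+3; mod 61: f = (x + 38)(x + 60)(x^2 + 13x + 60)(x^2 + 17x + 55), pattern 2+2+1+1. No other pattern occurs in this range, so the set of observed cycle types is {5+1, 3+3, 2+2+1+1}. The candidates containing elements of all these cycle types are PSL(2,5) (6T12) of order 60, A_6 (6T15) of order 360; the others are excluded. The observed types are precisely the cycle types that occur in PSL(2,5) (6T12) (apart from the identity). Each of the other remaining candidates has further cycle types, and by the Chebotarev density theorem the matching factorization patterns would occur for a proportion of primes equal to their share of the group: A_6 (6T15) additionally contains elements of type 4+2, 3+1+1+1 (130 of its 360 elements, about 36% of primes). None of the 21 primes tested shows any such pattern (for each of these groups the chance of that is below 10^-4), which rules them out. Hence G = PSL(2,5) (6T12), of order 60.

PSL(2,5)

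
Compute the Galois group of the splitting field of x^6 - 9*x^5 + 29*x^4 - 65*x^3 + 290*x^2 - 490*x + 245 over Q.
(C_3 x C_3) : C_4

The polynomial f is an irreducible sextic over Q, so G = Gal(f/Q) is one of the 16 transitive subgroups 6T1, ..., 6T16 of S_6. The discriminant of f is 598116723780625 = 24456425^2, a perfect square, so G is contained in A_6. The transitive groups of degree 6 contained in A_6 are: A_4 (6T4, order 12), S_4 (6T7, order 24), (C_3 x C_3) : C_4 (6T10, order 36), PSL(2,5) (6T12, order 60), A_6 (6T15, order 360). By Dedekind's theorem, for a prime p not dividing disc(f) the degrees of the irreducible factors of f mod p form the cycle type of an element of G. Factoring f modulo the 21 such primes p <= 101 (skipping 5, 7, 29, 61, 79, which divide the discriminant), each new pattern first appears at: mod 2: f = (x^2 + x + 1)(x^4 + x + 1), pattern 4+2; mod 11: f = (x^3 + 7x + 2)(x^3 + 2x^2 + 7), pattern 3+3; mod 19: f = (x + 11)(x + 13)(x^2 + 7x + 3)(x^2 + 17x + 5), pattern 2+2+1+1; mod 101: f = (x + 22)(x + 70)(x + 94)(x^3 + 7x^2 + 53x + 39), pattern 3+1+1+1. No other pattern occurs in this range, so the set of observed cycle types is {4+2, 3+3, 2+2+1+1, 3+1+1+1}. The candidates containing elements of all these cycle types are (C_3 x C_3) : C_4 (6T10) of order 36, A_6 (6T15) of order 360; the others are excluded. The observed types are precisely the cycle types that occur in (C_3 x C_3) : C_4 (6T10) (apart from the identity). Each of the other remaining candidates has further cycle types, and by the Chebotarev density theorem the matching factorization patterns would occur for a proportion of primes equal to their share of the group: A_6 (6T15) additionally contains elements of type 5+1 (144 of its 360 elements, about 40% of primes). None of the 21 primes tested shows any such pattern (for each of these groups the chance of that is below 10^-4), which rules them out. Hence G = (C_3 x C_3) : C_4 (6T10), of order 36.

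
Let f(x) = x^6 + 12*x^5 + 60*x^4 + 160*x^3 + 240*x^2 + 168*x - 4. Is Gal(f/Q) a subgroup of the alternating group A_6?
Yes

The polynomial is irreducible of degree 6 over Q. Its discriminant is 746496000000 = 864000^2, a perfect square. A Galois group lies in the alternating group exactly when the discriminant is a square in Q, so the Galois group (A_6) is contained in A_6.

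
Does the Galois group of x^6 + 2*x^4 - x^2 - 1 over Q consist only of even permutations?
Yes

The polynomial is irreducible of degree 6 over Q. Its discriminant is 153664 = 392^2, a perfect square. A Galois group lies in the alternating group exactly when the discriminant is a square in Q, so the Galois group (A_4) is contained in A_6.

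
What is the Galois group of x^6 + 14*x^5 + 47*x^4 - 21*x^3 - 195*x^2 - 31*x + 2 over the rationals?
The polynomial f is an irreducible sextic over Q, so G = Gal(f/Q) is one of the 16 transitive subgroups 6T1, ..., 6T16 of S_6. The discriminant of f is 8413926734596681 = 91727459^2, a perfect square, so G is contained in A_6. The transitive groups of degree 6 contained in A_6 are: A_4 (6T4, order 12), S_4 (6T7, order 24), (C_3 x C_3) : C_4 (6T10, order 36), PSL(2,5) (6T12, order 60), A_6 (6T15, order 360). By Dedekind's theorem, for a prime p not dividing disc(f) the degrees of the irreducible factors of f mod p form the cycle type of an element of G. Factoring f modulo the 21 such primes p <= 79 (skipping 19, which divides the discriminant), each new pattern first appears at: mod 2: f = (x)(x^5 + x^3 + x^2 + x + 1), pattern 5+1; mod 7: f = (x^3 + 3x^2 + 4x + 1)(x^3 + 4x^2 + 3x + 2), pattern 3+3; mod 61: f = (x + 39)(x + 60)(x^2 + 45x + 29)(x^2 + 53x + 48), pattern 2+2+1+1. No other pattern occurs in this range, so the set of observed cycle types is {5+1, 3+3, 2+2+1+1}. The candidates containing elements of all these cycle types are PSL(2,5) (6T12) of order 60, A_6 (6T15) of order 360; the others are excluded. The observed types are precisely the cycle types that occur in PSL(2,5) (6T12) (apart from the identity). Each of the other remaining candidates has further cycle types, and by the Chebotarev density theorem the matching factorization patterns would occur for a proportion of primes equal to their share of the group: A_6 (6T15) additionally contains elements of type 4+2, 3+1+1+1 (130 of its 360 elements, about 36% of primes). None of the 21 primes tested shows any such pattern (for each of these groups the chance of that is below 10^-4), which rules them out. Hence G = PSL(2,5) (6T12), of order 60.

PSL(2,5) (order 60)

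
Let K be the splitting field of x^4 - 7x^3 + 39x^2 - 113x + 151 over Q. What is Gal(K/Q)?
C_4, the cyclic group of order 4

The polynomial is an irreducible quartic over Q and its discriminant is 76245125, which is not a perfect square, so the Galois group is not contained in A_4. The resolvent cubic y^3 - 39*y^2 + 187*y + 3388 has exactly one rational root, so the Galois group is C_4 or D_4. The quartic becomes reducible over Q(sqrt(disc)), so the group is C_4.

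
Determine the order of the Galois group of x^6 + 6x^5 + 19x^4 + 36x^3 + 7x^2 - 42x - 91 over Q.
12

The degree of the splitting field over Q equals the order of the Galois group, so first determine the group. The polynomial f is an irreducible sextic over Q, so G = Gal(f/Q) is one of the 16 transitive subgroups 6T1, ..., 6T16 of S_6. The discriminant of f is 164995463643136 = 12845056^2, a perfect square, so G is contained in A_6. The transitive groups of degree 6 contained in A_6 are: A_4 (6T4, order 12), S_4 (6T7, order 24), (C_3 x C_3) : C_4 (6T10, order 36), PSL(2,5) (6T12, order 60), A_6 (6T15, order 360). By Dedekind's theorem, for a prime p not dividing disc(f) the degrees of the irreducible factors of f mod p form the cycle type of an element of G. Factoring f modulo the 33 such primes p <= 149 (skipping 2, 7, which divide the discriminant), each new pattern first appears at: mod 3: f = (x^3 + 2x + 1)(x^3 + 2x + 2), pattern 3+3; mod 13: f = (x)(x + 2)(x^2 + 2x + 8)(x^2 + 2x + 12), pattern 2+2+1+1. No other pattern occurs in this range, so the set of observed cycle types is {3+3, 2+2+1+1}. The candidates containing elements of all these cycle types are A_4 (6T4) of order 12, S_4 (6T7) of order 24, (C_3 x C_3) : C_4 (6T10) of order 36, PSL(2,5) (6T12) of order 60, A_6 (6T15) of order 360; the others are excluded. The observed types are precisely the cycle types that occur in A_4 (6T4) (apart from the identity). Each of the other remaining candidates has further cycle types, and by the Chebotarev density theorem the matching factorization patterns would occur for a proportion of primes equal to their share of the group: S_4 (6T7) additionally contains elements of type 4+2 (6 of its 24 elements, about 25% of primes); (C_3 x C_3) : C_4 (6T10) additionally contains elements of type 4+2, 3+1+1+1 (22 of its 36 elements, about 61% of primes); PSL(2,5) (6T12) additionally contains elements of type 5+1 (24 of its 60 elements, about 40% of primes); A_6 (6T15) additionally contains elements of type 5+1, 4+2, 3+1+1+1 (274 of its 360 elements, about 76% of primes). None of the 33 primes tested shows any such pattern (for each of these groups the chance of that is below 10^-4), which rules them out. Hence G = A_4 (6T4), of order 12. The Galois group A_4 (6T4) has order 12, so the splitting field has degree 12 over Q.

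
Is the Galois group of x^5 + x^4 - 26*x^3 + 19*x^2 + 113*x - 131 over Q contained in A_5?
The polynomial is irreducible of degree 5 over Q. Its discriminant is 14320669561 = 119669^2, a perfect square. A Galois group lies in the alternating group exactly when the discriminant is a square in Q, so the Galois group (C_5) is contained in A_5.

Yes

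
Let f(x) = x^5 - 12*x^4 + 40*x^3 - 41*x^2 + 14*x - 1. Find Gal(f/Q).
The polynomial f is an irreducible quintic over Q, so G = Gal(f/Q) is a transitive subgroup of S_5: one of C_5 (5T1, order 5), D_5 (5T2, order 10), F_20 (5T3, order 20), A_5 (5T4, order 60) or S_5 (5T5, order 120). The discriminant of f is 7745089 = 2783^2, a perfect square, so G is contained in A_5. The transitive groups of degree 5 contained in A_5 are: C_5 (5T1, order 5), D_5 (5T2, order 10), A_5 (5T4, order 60). By Dedekind's theorem, for a prime p not dividing disc(f) the degrees of the irreducible factors of f mod p form the cycle type of an element of G. Factoring f modulo the 14 such primes p <= 53 (skipping 11, 23, which divide the discriminant), each new pattern first appears at: mod 2: f = (x^5 + x^2 + 1), pattern 5; mod 43: f = (x + 7)(x + 18)(x + 29)(x + 30)(x + 33), pattern 1+1+1+1+1. No other pattern occurs in this range, so the set of observed cycle types is {5, 1+1+1+1+1}. The candidates containing elements of all these cycle types are C_5 (5T1) of order 5, D_5 (5T2) of order 10, A_5 (5T4) of order 60; the others are excluded. The observed types are precisely the cycle types that occur in C_5 (5T1). Each of the other remaining candidates has further cycle types, and by the Chebotarev density theorem the matching factorization patterns would occur for a proportion of primes equal to their share of the group: D_5 (5T2) additionally contains elements of type 2+2+1 (5 of its 10 elements, about 50% of primes); A_5 (5T4) additionally contains elements of type 3+1+1, 2+2+1 (35 of its 60 elements, about 58% of primes). None of the 14 primes tested shows any such pattern (for each of these groups the chance of that is below 10^-4), which rules them out. Hence G = C_5 (5T1), of order 5.

5T1: C_5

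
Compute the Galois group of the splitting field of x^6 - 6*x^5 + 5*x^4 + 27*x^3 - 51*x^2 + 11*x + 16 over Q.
The polynomial f is an irreducible sextic over Q, so G = Gal(f/Q) is one of the 16 transitive subgroups 6T1, ..., 6T16 of S_6. The discriminant of f is 30991489 = 5567^2, a perfect square, so G is contained in A_6. The transitive groups of degree 6 contained in A_6 are: A_4 (6T4, order 12), S_4 (6T7, order 24), (C_3 x C_3) : C_4 (6T10, order 36), PSL(2,5) (6T12, order 60), A_6 (6T15, order 360). By Dedekind's theorem, for a prime p not dividing disc(f) the degrees of the irreducible factors of f mod p form the cycle type of an element of G. Factoring f modulo the 21 such primes p <= 79 (skipping 19, which divides the discriminant), each new pattern first appears at: mod 2: f = (x)(x^5 + x^3 + x^2 + x + 1), pattern 5+1; mod 7: f = (x^3 + 2x^2 + 4x + 5)(x^3 + 6x^2 + 3x + 6), pattern 3+3; mod 61: f = (x + 1)(x + 23)(x^2 + 44x + 55)(x^2 + 48x + 60), pattern 2+2+1+1. No other pattern occurs in this range, so the set of observed cycle types is {5+1, 3+3, 2+2+1+1}. The candidates containing elements of all these cycle types are PSL(2,5) (6T12) of order 60, A_6 (6T15) of order 360; the others are excluded. The observed types are precisely the cycle types that occur in PSL(2,5) (6T12) (apart from the identity). Each of the other remaining candidates has further cycle types, and by the Chebotarev density theorem the matching factorization patterns would occur for a proportion of primes equal to their share of the group: A_6 (6T15) additionally contains elements of type 4+2, 3+1+1+1 (130 of its 360 elements, about 36% of primes). None of the 21 primes tested shows any such pattern (for each of these groups the chance of that is below 10^-4), which rules them out. Hence G = PSL(2,5) (6T12), of order 60.

PSL(2,5)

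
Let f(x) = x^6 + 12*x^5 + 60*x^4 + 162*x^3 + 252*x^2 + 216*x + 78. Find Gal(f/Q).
The polynomial f is an irreducible sextic over Q, so G = Gal(f/Q) is one of the 16 transitive subgroups 6T1, ..., 6T16 of S_6. The discriminant of f is 5038848, which is not a perfect square, so G is not contained in A_6. The transitive groups of degree 6 not contained in A_6 are: C_6 (6T1, order 6), S_3 (6T2, order 6), D_6 (6T3, order 12), C_3 x S_3 (6T5, order 18), A_4 x C_2 (6T6, order 24), S_4 (6T8, order 24), S_3 x S_3 (6T9, order 36), S_4 x C_2 (6T11, order 48), (S_3 x S_3) : C_2 (6T13, order 72), PGL(2,5) (6T14, order 120), S_6 (6T16, order 720). By Dedekind's theorem, for a prime p not dividing disc(f) the degrees of the irreducible factors of f mod p form the cycle type of an element of G. Factoring f modulo the 23 such primes p <= 97 (skipping 2, 3, which divide the discriminant), each new pattern first appears at: mod 5: f = (x^6 + 2x^5 + 2x^3 + 2x^2 + x + 3), pattern 6; mod 11: f = (x + 8)(x + 10)(x^2 + 7x + 8)(x^2 + 9x + 6), pattern 2+2+1+1; mod 13: f = (x)(x + 9)(x + 10)(x^3 + 6x^2 + 12x + 5), pattern 3+1+1+1; mod 31: f = (x^2 + 21x + 3)(x^2 + 26x + 28)(x^2 + 27x + 12), pattern 2+2+2; mod 97: f = (x^3 + 6x^2 + 12x + 19)(x^3 + 6x^2 + 12x + 96), pattern 3+3. No other pattern occurs in this range, so the set of observed cycle types is {6, 2+2+1+1, 3+1+1+1, 2+2+2, 3+3}. The candidates containing elements of all these cycle types are S_3 x S_3 (6T9) of order 36, (S_3 x S_3) : C_2 (6T13) of order 72, S_6 (6T16) of order 720; the others are excluded. The observed types are precisely the cycle types that occur in S_3 x S_3 (6T9) (apart from the identity). Each of the other remaining candidates has further cycle types, and by the Chebotarev density theorem the matching factorization patterns would occur for a proportion of primes equal to their share of the group: (S_3 x S_3) : C_2 (6T13) additionally contains elements of type 4+2, 3+2+1, 2+1+1+1+1 (36 of its 72 elements, about 50% of primes); S_6 (6T16) additionally contains elements of type 5+1, 4+2, 4+1+1, 3+2+1, 2+1+1+1+1 (459 of its 720 elements, about 64% of primes). None of the 23 primes tested shows any such pattern (for each of these groups the chance of that is below 10^-4), which rules them out. Hence G = S_3 x S_3 (6T9), of order 36.

S_3 x S_3 (order 36)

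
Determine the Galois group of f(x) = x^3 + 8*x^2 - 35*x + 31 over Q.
The polynomial is an irreducible cubic over Q and its discriminant is 4225 = 65^2, a perfect square. For an irreducible cubic, a square discriminant forces the Galois group to be A_3, the cyclic group of order 3.

C_3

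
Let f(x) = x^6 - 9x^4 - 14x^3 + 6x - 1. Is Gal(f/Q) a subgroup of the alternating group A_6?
No

The polynomial is irreducible of degree 6 over Q. Its discriminant is -151585344, which is not a perfect square. A Galois group lies in the alternating group exactly when the discriminant is a square in Q, so the Galois group (A_4 x C_2) is not contained in A_6.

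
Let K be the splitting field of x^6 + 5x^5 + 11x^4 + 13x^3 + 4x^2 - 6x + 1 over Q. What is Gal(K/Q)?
(C_3 x C_3) : C_4

The polynomial f is an irreducible sextic over Q, so G = Gal(f/Q) is one of the 16 transitive subgroups 6T1, ..., 6T16 of S_6. The discriminant of f is 525625 = 725^2, a perfect square, so G is contained in A_6. The transitive groups of degree 6 contained in A_6 are: A_4 (6T4, order 12), S_4 (6T7, order 24), (C_3 x C_3) : C_4 (6T10, order 36), PSL(2,5) (6T12, order 60), A_6 (6T15, order 360). By Dedekind's theorem, for a prime p not dividing disc(f) the degrees of the irreducible factors of f mod p form the cycle type of an element of G. Factoring f modulo the 19 such primes p <= 73 (skipping 5, 29, which divide the discriminant), each new pattern first appears at: mod 2: f = (x^2 + x + 1)(x^4 + x + 1), pattern 4+2; mod 11: f = (x^3 + 6x^2 + 3x + 10)(x^3 + 10x^2 + 3x + 10), pattern 3+3; mod 19: f = (x + 8)(x + 9)(x^2 + 9x + 7)(x^2 + 17x + 2), pattern 2+2+1+1; mod 61: f = (x + 20)(x + 27)(x + 34)(x^3 + 46x^2 + 3x + 60), pattern 3+1+1+1. No other pattern occurs in this range, so the set of observed cycle types is {4+2, 3+3, 2+2+1+1, 3+1+1+1}. The candidates containing elements of all these cycle types are (C_3 x C_3) : C_4 (6T10) of order 36, A_6 (6T15) of order 360; the others are excluded. The observed types are precisely the cycle types that occur in (C_3 x C_3) : C_4 (6T10) (apart from the identity). Each of the other remaining candidates has further cycle types, and by the Chebotarev density theorem the matching factorization patterns would occur for a proportion of primes equal to their share of the group: A_6 (6T15) additionally contains elements of type 5+1 (144 of its 360 elements, about 40% of primes). None of the 19 primes tested shows any such pattern (for each of these groups the chance of that is below 10^-4), which rules them out. Hence G = (C_3 x C_3) : C_4 (6T10), of order 36.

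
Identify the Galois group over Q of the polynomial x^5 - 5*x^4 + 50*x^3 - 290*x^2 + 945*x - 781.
The polynomial f is an irreducible quintic over Q, so G = Gal(f/Q) is a transitive subgroup of S_5: one of C_5 (5T1, order 5), D_5 (5T2, order 10), F_20 (5T3, order 20), A_5 (5T4, order 60) or S_5 (5T5, order 120). The discriminant of f is 9333105664000000 = 96608000^2, a perfect square, so G is contained in A_5. The transitive groups of degree 5 contained in A_5 are: C_5 (5T1, order 5), D_5 (5T2, order 10), A_5 (5T4, order 60). By Dedekind's theorem, for a prime p not dividing disc(f) the degrees of the irreducible factors of f mod p form the cycle type of an element of G. Factoring f modulo the 2 such primes p <= 7 (skipping 2, 5, which divide the discriminant), each new pattern first appears at: mod 3: f = (x^5 + x^4 + 2x^3 + x^2 + 2), pattern 5; mod 7: f = (x + 1)(x + 5)(x^3 + 3x^2 + 6x + 2), pattern 3+1+1. No other pattern occurs in this range, so the set of observed cycle types is {5, 3+1+1}. Among the candidates above, the only group containing elements of all these cycle types is A_5 (5T4) — each of C_5 (5T1), D_5 (5T2) lacks at least one of them. Hence G = A_5 (5T4), of order 60.

A_5, the alternating group on 5 letters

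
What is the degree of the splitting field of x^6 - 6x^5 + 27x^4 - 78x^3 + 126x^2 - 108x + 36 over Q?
12

The degree of the splitting field over Q equals the order of the Galois group, so first determine the group. The polynomial f is an irreducible sextic over Q, so G = Gal(f/Q) is one of the 16 transitive subgroups 6T1, ..., 6T16 of S_6. The discriminant of f is 132239526912, which is not a perfect square, so G is not contained in A_6. The transitive groups of degree 6 not contained in A_6 are: C_6 (6T1, order 6), S_3 (6T2, order 6), D_6 (6T3, order 12), C_3 x S_3 (6T5, order 18), A_4 x C_2 (6T6, order 24), S_4 (6T8, order 24), S_3 x S_3 (6T9, order 36), S_4 x C_2 (6T11, order 48), (S_3 x S_3) : C_2 (6T13, order 72), PGL(2,5) (6T14, order 120), S_6 (6T16, order 720). By Dedekind's theorem, for a prime p not dividing disc(f) the degrees of the irreducible factors of f mod p form the cycle type of an element of G. Factoring f modulo the 79 such primes p <= 419 (skipping 2, 3, which divide the discriminant), each new pattern first appears at: mod 5: f = (x^6 + 4x^5 + 2x^4 + 2x^3 + x^2 + 2x + 1), pattern 6; mod 7: f = (x^2 + x + 4)(x^2 + 3x + 6)(x^2 + 4x + 5), pattern 2+2+2; mod 11: f = (x + 2)(x + 8)(x^2 + 5)(x^2 + 6x + 1), pattern 2+2+1+1; mod 13: f = (x^3 + 10x^2 + 8x + 3)(x^3 + 10x^2 + 10x + 12), pattern 3+3; mod 97: f = (x + 28)(x + 39)(x + 71)(x + 73)(x + 81)(x + 90), pattern 1+1+1+1+1+1. No other pattern occurs in this range, so the set of observed cycle types is {6, 2+2+2, 2+2+1+1, 3+3, 1+1+1+1+1+1}. The candidates containing elements of all these cycle types are D_6 (6T3) of order 12, A_4 x C_2 (6T6) of order 24, S_3 x S_3 (6T9) of order 36, S_4 x C_2 (6T11) of order 48, (S_3 x S_3) : C_2 (6T13) of order 72, PGL(2,5) (6T14) of order 120, S_6 (6T16) of order 720; the others are excluded. The observed types are precisely the cycle types that occur in D_6 (6T3). Each of the other remaining candidates has further cycle types, and by the Chebotarev density theorem the matching factorization patterns would occur for a proportion of primes equal to their share of the group: A_4 x C_2 (6T6) additionally contains elements of type 2+1+1+1+1 (3 of its 24 elements, about 12% of primes); S_3 x S_3 (6T9) additionally contains elements of type 3+1+1+1 (4 of its 36 elements, about 11% of primes); S_4 x C_2 (6T11) additionally contains elements of type 4+2, 4+1+1, 2+1+1+1+1 (15 of its 48 elements, about 31% of primes); (S_3 x S_3) : C_2 (6T13) additionally contains elements of type 4+2, 3+2+1, 3+1+1+1, 2+1+1+1+1 (40 of its 72 elements, about 56% of primes); PGL(2,5) (6T14) additionally contains elements of type 5+1, 4+1+1 (54 of its 120 elements, about 45% of primes); S_6 (6T16) additionally contains elements of type 5+1, 4+2, 4+1+1, 3+2+1, 3+1+1+1, 2+1+1+1+1 (499 of its 720 elements, about 69% of primes). None of the 79 primes tested shows any such pattern (for each of these groups the chance of that is below 10^-4), which rules them out. Hence G = D_6 (6T3), of order 12. The Galois group D_6 (6T3) has order 12, so the splitting field has degree 12 over Q.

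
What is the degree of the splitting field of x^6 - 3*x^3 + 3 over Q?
The degree of the splitting field over Q equals the order of the Galois group, so first determine the group. The polynomial f is an irreducible sextic over Q, so G = Gal(f/Q) is one of the 16 transitive subgroups 6T1, ..., 6T16 of S_6. The discriminant of f is -177147, which is not a perfect square, so G is not contained in A_6. The transitive groups of degree 6 not contained in A_6 are: C_6 (6T1, order 6), S_3 (6T2, order 6), D_6 (6T3, order 12), C_3 x S_3 (6T5, order 18), A_4 x C_2 (6T6, order 24), S_4 (6T8, order 24), S_3 x S_3 (6T9, order 36), S_4 x C_2 (6T11, order 48), (S_3 x S_3) : C_2 (6T13, order 72), PGL(2,5) (6T14, order 120), S_6 (6T16, order 720). By Dedekind's theorem, for a prime p not dividing disc(f) the degrees of the irreducible factors of f mod p form the cycle type of an element of G. Factoring f modulo the 33 such primes p <= 139 (skipping 3, which divides the discriminant), each new pattern first appears at: mod 2: f = (x^6 + x^3 + 1), pattern 6; mod 7: f = (x + 1)(x + 2)(x + 4)(x^3 + 3), pattern 3+1+1+1; mod 17: f = (x^2 + x + 7)(x^2 + 4x + 7)(x^2 + 12x + 7), pattern 2+2+2; mod 19: f = (x^3 + 6)(x^3 + 10), pattern 3+3; mod 73: f = (x + 13)(x + 21)(x + 22)(x + 29)(x + 30)(x + 31), pattern 1+1+1+1+1+1. No other pattern occurs in this range, so the set of observed cycle types is {6, 3+1+1+1, 2+2+2, 3+3, 1+1+1+1+1+1}. The candidates containing elements of all these cycle types are C_3 x S_3 (6T5) of order 18, S_3 x S_3 (6T9) of order 36, (S_3 x S_3) : C_2 (6T13) of order 72, S_6 (6T16) of order 720; the others are excluded. The observed types are precisely the cycle types that occur in C_3 x S_3 (6T5). Each of the other remaining candidates has further cycle types, and by the Chebotarev density theorem the matching factorization patterns would occur for a proportion of primes equal to their share of the group: S_3 x S_3 (6T9) additionally contains elements of type 2+2+1+1 (9 of its 36 elements, about 25% of primes); (S_3 x S_3) : C_2 (6T13) additionally contains elements of type 4+2, 3+2+1, 2+2+1+1, 2+1+1+1+1 (45 of its 72 elements, about 62% of primes); S_6 (6T16) additionally contains elements of type 5+1, 4+2, 4+1+1, 3+2+1, 2+2+1+1, 2+1+1+1+1 (504 of its 720 elements, about 70% of primes). None of the 33 primes tested shows any such pattern (for each of these groups the chance of that is below 10^-4), which rules them out. Hence G = C_3 x S_3 (6T5), of order 18. The Galois group C_3 x S_3 (6T5) has order 18, so the splitting field has degree 18 over Q.

18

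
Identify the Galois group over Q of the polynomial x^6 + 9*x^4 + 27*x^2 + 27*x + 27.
The polynomial f is an irreducible sextic over Q, so G = Gal(f/Q) is one of the 16 transitive subgroups 6T1, ..., 6T16 of S_6. The discriminant of f is -4814474416803, which is not a perfect square, so G is not contained in A_6. The transitive groups of degree 6 not contained in A_6 are: C_6 (6T1, order 6), S_3 (6T2, order 6), D_6 (6T3, order 12), C_3 x S_3 (6T5, order 18), A_4 x C_2 (6T6, order 24), S_4 (6T8, order 24), S_3 x S_3 (6T9, order 36), S_4 x C_2 (6T11, order 48), (S_3 x S_3) : C_2 (6T13, order 72), PGL(2,5) (6T14, order 120), S_6 (6T16, order 720). By Dedekind's theorem, for a prime p not dividing disc(f) the degrees of the irreducible factors of f mod p form the cycle type of an element of G. Factoring f modulo the 28 such primes p <= 127 (skipping 3, 17, 43, which divide the discriminant), each new pattern first appears at: mod 2: f = (x^6 + x^4 + x^2 + x + 1), pattern 6; mod 7: f = (x + 6)(x^2 + x + 6)(x^3 + 4x + 6), pattern 3+2+1; mod 11: f = (x^2 + 7x + 8)(x^4 + 4x^3 + 6x^2 + 3x + 2), pattern 4+2; mod 13: f = (x + 8)(x + 12)(x^2 + x + 8)(x^2 + 5x + 1), pattern 2+2+1+1; mod 61: f = (x + 3)(x + 8)(x + 24)(x + 50)(x^2 + 37x + 11), pattern 2+1+1+1+1; mod 97: f = (x + 30)(x + 79)(x + 85)(x^3 + 14x + 19), pattern 3+1+1+1; mod 113: f = (x^2 + 57x + 96)(x^2 + 59x + 9)(x^2 + 110x + 53), pattern 2+2+2; mod 127: f = (x^3 + 63x + 117)(x^3 + 73x + 10), pattern 3+3. No other pattern occurs in this range, so the set of observed cycle types is {6, 3+2+1, 4+2, 2+2+1+1, 2+1+1+1+1, 3+1+1+1, 2+2+2, 3+3}. The candidates containing elements of all these cycle types are (S_3 x S_3) : C_2 (6T13) of order 72, S_6 (6T16) of order 720; the others are excluded. The observed types are precisely the cycle types that occur in (S_3 x S_3) : C_2 (6T13) (apart from the identity). Each of the other remaining candidates has further cycle types, and by the Chebotarev density theorem the matching factorization patterns would occur for a proportion of primes equal to their share of the group: S_6 (6T16) additionally contains elements of type 5+1, 4+1+1 (234 of its 720 elements, about 32% of primes). None of the 28 primes tested shows any such pattern (for each of these groups the chance of that is below 10^-4), which rules them out. Hence G = (S_3 x S_3) : C_2 (6T13), of order 72.

(S_3 x S_3) : C_2 (also written G72)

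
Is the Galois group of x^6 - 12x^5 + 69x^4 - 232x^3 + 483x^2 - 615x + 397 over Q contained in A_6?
No

The polynomial is irreducible of degree 6 over Q. Its discriminant is -4814474416803, which is not a perfect square. A Galois group lies in the alternating group exactly when the discriminant is a square in Q, so the Galois group ((S_3 x S_3) : C_2) is not contained in A_6.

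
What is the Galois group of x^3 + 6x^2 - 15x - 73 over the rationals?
The polynomial is an irreducible cubic over Q and its discriminant is 59049 = 243^2, a perfect square. For an irreducible cubic, a square discriminant forces the Galois group to be A_3, the cyclic group of order 3.

C_3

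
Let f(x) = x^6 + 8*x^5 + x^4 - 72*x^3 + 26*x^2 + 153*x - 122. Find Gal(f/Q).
6T12: PSL(2,5)

The polynomial f is an irreducible sextic over Q, so G = Gal(f/Q) is one of the 16 transitive subgroups 6T1, ..., 6T16 of S_6. The discriminant of f is 30991489 = 5567^2, a perfect square, so G is contained in A_6. The transitive groups of degree 6 contained in A_6 are: A_4 (6T4, order 12), S_4 (6T7, order 24), (C_3 x C_3) : C_4 (6T10, order 36), PSL(2,5) (6T12, order 60), A_6 (6T15, order 360). By Dedekind's theorem, for a prime p not dividing disc(f) the degrees of the irreducible factors of f mod p form the cycle type of an element of G. Factoring f modulo the 21 such primes p <= 79 (skipping 19, which divides the discriminant), each new pattern first appears at: mod 2: f = (x)(x^5 + x^3 + 1), pattern 5+1; mod 7: f = (x^3 + 2x^2 + 4x + 2)(x^3 + 6x^2 + 6x + 2), pattern 3+3; mod 61: f = (x)(x + 1)(x^2 + 32x + 6)(x^2 + 36x + 56), pattern 2+2+1+1. No other pattern occurs in this range, so the set of observed cycle types is {5+1, 3+3, 2+2+1+1}. The candidates containing elements of all these cycle types are PSL(2,5) (6T12) of order 60, A_6 (6T15) of order 360; the others are excluded. The observed types are precisely the cycle types that occur in PSL(2,5) (6T12) (apart from the identity). Each of the other remaining candidates has further cycle types, and by the Chebotarev density theorem the matching factorization patterns would occur for a proportion of primes equal to their share of the group: A_6 (6T15) additionally contains elements of type 4+2, 3+1+1+1 (130 of its 360 elements, about 36% of primes). None of the 21 primes tested shows any such pattern (for each of these groups the chance of that is below 10^-4), which rules them out. Hence G = PSL(2,5) (6T12), of order 60.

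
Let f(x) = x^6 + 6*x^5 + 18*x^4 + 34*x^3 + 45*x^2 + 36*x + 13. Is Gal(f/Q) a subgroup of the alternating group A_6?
No

The polynomial is irreducible of degree 6 over Q. Its discriminant is -16003008, which is not a perfect square. A Galois group lies in the alternating group exactly when the discriminant is a square in Q, so the Galois group (PGL(2,5)) is not contained in A_6.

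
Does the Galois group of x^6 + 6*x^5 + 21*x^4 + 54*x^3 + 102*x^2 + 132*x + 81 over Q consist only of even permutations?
No

The polynomial is irreducible of degree 6 over Q. Its discriminant is -1024192512, which is not a perfect square. A Galois group lies in the alternating group exactly when the discriminant is a square in Q, so the Galois group (PGL(2,5)) is not contained in A_6.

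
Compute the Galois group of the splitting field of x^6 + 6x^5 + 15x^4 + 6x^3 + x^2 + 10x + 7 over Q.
The polynomial f is an irreducible sextic over Q, so G = Gal(f/Q) is one of the 16 transitive subgroups 6T1, ..., 6T16 of S_6. The discriminant of f is -81459788992, which is not a perfect square, so G is not contained in A_6. The transitive groups of degree 6 not contained in A_6 are: C_6 (6T1, order 6), S_3 (6T2, order 6), D_6 (6T3, order 12), C_3 x S_3 (6T5, order 18), A_4 x C_2 (6T6, order 24), S_4 (6T8, order 24), S_3 x S_3 (6T9, order 36), S_4 x C_2 (6T11, order 48), (S_3 x S_3) : C_2 (6T13, order 72), PGL(2,5) (6T14, order 120), S_6 (6T16, order 720). By Dedekind's theorem, for a prime p not dividing disc(f) the degrees of the irreducible factors of f mod p form the cycle type of an element of G. Factoring f modulo the 3 such primes p <= 7 (skipping 2, which divides the discriminant), each new pattern first appears at: mod 3: f = (x^6 + x^2 + x + 1), pattern 6; mod 5: f = (x + 2)(x + 3)(x^4 + x^3 + 4x^2 + 2), pattern 4+1+1; mod 7: f = (x)(x^2 + 4x + 6)(x^3 + 2x^2 + x + 4), pattern 3+2+1. No other pattern occurs in this range, so the set of observed cycle types is {6, 4+1+1, 3+2+1}. Among the candidates above, the only group containing elements of all these cycle types is S_6 (6T16); every other candidate lacks at least one of them. Hence G = S_6 (6T16), of order 720.

S_6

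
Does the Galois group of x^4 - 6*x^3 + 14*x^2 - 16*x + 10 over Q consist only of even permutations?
The polynomial is irreducible of degree 4 over Q. Its discriminant is 3136 = 56^2, a perfect square. A Galois group lies in the alternating group exactly when the discriminant is a square in Q, so the Galois group (A_4) is contained in A_4.

Yes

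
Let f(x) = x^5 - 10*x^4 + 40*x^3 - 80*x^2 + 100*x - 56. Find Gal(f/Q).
The polynomial f is an irreducible quintic over Q, so G = Gal(f/Q) is a transitive subgroup of S_5: one of C_5 (5T1, order 5), D_5 (5T2, order 10), F_20 (5T3, order 20), A_5 (5T4, order 60) or S_5 (5T5, order 120). The discriminant of f is 1024000000 = 32000^2, a perfect square, so G is contained in A_5. The transitive groups of degree 5 contained in A_5 are: C_5 (5T1, order 5), D_5 (5T2, order 10), A_5 (5T4, order 60). By Dedekind's theorem, for a prime p not dividing disc(f) the degrees of the irreducible factors of f mod p form the cycle type of an element of G. Factoring f modulo the 2 such primes p <= 7 (skipping 2, 5, which divide the discriminant), each new pattern first appears at: mod 3: f = (x^5 + 2x^4 + x^3 + x^2 + x + 1), pattern 5; mod 7: f = (x)(x + 1)(x^3 + 3x^2 + 2x + 2), pattern 3+1+1. No other pattern occurs in this range, so the set of observed cycle types is {5, 3+1+1}. Among the candidates above, the only group containing elements of all these cycle types is A_5 (5T4) — each of C_5 (5T1), D_5 (5T2) lacks at least one of them. Hence G = A_5 (5T4), of order 60.

A_5, the alternating group on 5 letters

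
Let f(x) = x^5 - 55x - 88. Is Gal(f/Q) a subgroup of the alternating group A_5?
Yes

The polynomial is irreducible of degree 5 over Q. Its discriminant is 58564000000 = 242000^2, a perfect square. A Galois group lies in the alternating group exactly when the discriminant is a square in Q, so the Galois group (A_5) is contained in A_5.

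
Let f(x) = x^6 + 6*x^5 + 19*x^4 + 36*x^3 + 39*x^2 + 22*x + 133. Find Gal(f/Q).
The polynomial f is an irreducible sextic over Q, so G = Gal(f/Q) is one of the 16 transitive subgroups 6T1, ..., 6T16 of S_6. The discriminant of f is -1849378557919232, which is not a perfect square, so G is not contained in A_6. The transitive groups of degree 6 not contained in A_6 are: C_6 (6T1, order 6), S_3 (6T2, order 6), D_6 (6T3, order 12), C_3 x S_3 (6T5, order 18), A_4 x C_2 (6T6, order 24), S_4 (6T8, order 24), S_3 x S_3 (6T9, order 36), S_4 x C_2 (6T11, order 48), (S_3 x S_3) : C_2 (6T13, order 72), PGL(2,5) (6T14, order 120), S_6 (6T16, order 720). By Dedekind's theorem, for a prime p not dividing disc(f) the degrees of the irreducible factors of f mod p form the cycle type of an element of G. Factoring f modulo the 29 such primes p <= 127 (skipping 2, 29, which divide the discriminant), each new pattern first appears at: mod 3: f = (x^3 + x^2 + 2)(x^3 + 2x^2 + 2x + 2), pattern 3+3; mod 5: f = (x^6 + x^5 + 4x^4 + x^3 + 4x^2 + 2x + 3), pattern 6; mod 7: f = (x)(x + 2)(x^4 + 4x^3 + 4x^2 + 4), pattern 4+1+1; mod 17: f = (x + 8)(x + 11)(x^2 + 6x + 14)(x^2 + 15x + 6), pattern 2+2+1+1; mod 23: f = (x^2 + 2x + 17)(x^2 + 5x + 14)(x^2 + 22x + 8), pattern 2+2+2; mod 67: f = (x^2 + 2x + 57)(x^4 + 4x^3 + 21x^2 + 34x + 47), pattern 4+2; mod 127: f = (x + 8)(x + 48)(x + 81)(x + 121)(x^2 + 2x + 104), pattern 2+1+1+1+1. No other pattern occurs in this range, so the set of observed cycle types is {3+3, 6, 4+1+1, 2+2+1+1, 2+2+2, 4+2, 2+1+1+1+1}. The candidates containing elements of all these cycle types are S_4 x C_2 (6T11) of order 48, S_6 (6T16) of order 720; the others are excluded. The observed types are precisely the cycle types that occur in S_4 x C_2 (6T11) (apart from the identity). Each of the other remaining candidates has further cycle types, and by the Chebotarev density theorem the matching factorization patterns would occur for a proportion of primes equal to their share of the group: S_6 (6T16) additionally contains elements of type 5+1, 3+2+1, 3+1+1+1 (304 of its 720 elements, about 42% of primes). None of the 29 primes tested shows any such pattern (for each of these groups the chance of that is below 10^-4), which rules them out. Hence G = S_4 x C_2 (6T11), of order 48.

S_4 x C_2 (also written S4xC2)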